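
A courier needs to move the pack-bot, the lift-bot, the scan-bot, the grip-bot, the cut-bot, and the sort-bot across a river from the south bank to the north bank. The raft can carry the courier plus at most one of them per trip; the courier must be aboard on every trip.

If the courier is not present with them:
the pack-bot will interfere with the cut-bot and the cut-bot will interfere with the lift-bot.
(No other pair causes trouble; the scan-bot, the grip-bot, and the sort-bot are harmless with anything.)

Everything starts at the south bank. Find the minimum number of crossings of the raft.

13

Counting alone: the courier can take at most 1 across per trip to the north bank, so moving all 6 needs at least 6 loaded trips out, with a return between consecutive ones — at least 11 crossings.
The safety rule pushes this higher. Following every safe sequence of crossings, the most of the 6 that can be at the north bank as the raft arrives there on crossing 11 is 5 — never all 6.
So no plan with fewer than 13 crossings exists, and this one achieves 13:
1. Courier goes to the north bank with the cut-bot.
2. Courier goes back to the south bank alone.
3. Courier goes to the north bank with the pack-bot.
4. Courier goes back to the south bank with the cut-bot.
5. Courier goes to the north bank with the lift-bot.
6. Courier goes back to the south bank alone.
7. Courier goes to the north bank with the scan-bot.
8. Courier goes back to the south bank alone.
9. Courier goes to the north bank with the grip-bot.
10. Courier goes back to the south bank alone.
11. Courier goes to the north bank with the sort-bot.
12. Courier goes back to the south bank alone.
13. Courier goes to the north bank with the cut-bot.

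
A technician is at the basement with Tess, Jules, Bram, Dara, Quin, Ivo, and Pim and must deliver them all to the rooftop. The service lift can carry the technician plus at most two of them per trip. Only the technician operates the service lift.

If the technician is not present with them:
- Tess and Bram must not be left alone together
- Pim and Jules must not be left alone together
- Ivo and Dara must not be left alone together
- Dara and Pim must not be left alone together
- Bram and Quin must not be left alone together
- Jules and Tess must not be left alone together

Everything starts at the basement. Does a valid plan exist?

No

Whatever the first load, the items left behind include a forbidden pair without the technician. No opening move is safe, so no plan exists.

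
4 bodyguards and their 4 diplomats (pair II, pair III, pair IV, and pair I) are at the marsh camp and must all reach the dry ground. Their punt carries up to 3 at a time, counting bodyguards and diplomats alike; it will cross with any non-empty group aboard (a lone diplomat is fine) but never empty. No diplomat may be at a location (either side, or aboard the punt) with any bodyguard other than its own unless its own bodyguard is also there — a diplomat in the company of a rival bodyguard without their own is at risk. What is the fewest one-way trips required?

9

Counting alone: each trip to the dry ground takes at most 3 across and each return brings at least 1 back, so after t trips out (and t−1 returns) at most 3t − (t−1) of the 8 are across; that first reaches 8 at t = 4, so at least 7 crossings are needed.
The safety rule pushes this higher. Following every safe sequence of crossings, the most of the 8 that can be at the dry ground as the punt arrives there on crossing 7 is 7 — never all 8.
So no plan with fewer than 9 crossings exists, and this one achieves 9:
1. bodyguard II and diplomat II cross → the dry ground.
2. bodyguard II crosses ← the marsh camp.
3. bodyguard II, bodyguard III, and diplomat III cross → the dry ground.
4. bodyguard II and diplomat II cross ← the marsh camp.
5. bodyguard I, bodyguard II, and bodyguard IV cross → the dry ground.
6. diplomat III crosses ← the marsh camp.
7. diplomat II and diplomat III cross → the dry ground.
8. diplomat II crosses ← the marsh camp.
9. diplomat I, diplomat II, and diplomat IV cross → the dry ground.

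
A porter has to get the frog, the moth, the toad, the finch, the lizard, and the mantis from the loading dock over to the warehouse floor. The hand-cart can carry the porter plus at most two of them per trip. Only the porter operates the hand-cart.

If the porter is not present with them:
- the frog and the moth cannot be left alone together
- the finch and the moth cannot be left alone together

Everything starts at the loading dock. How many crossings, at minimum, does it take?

5

Counting alone: the porter can take at most 2 across per trip to the warehouse floor, so moving all 6 needs at least 3 loaded trips out, with a return between consecutive ones — at least 5 crossings.
The plan below uses exactly 5 crossings, so it is optimal:
1. Porter goes to the warehouse floor with the finch and the frog.  [the loading dock: the lizard, the mantis, the moth, the toad | the warehouse floor: the finch, the frog]
2. Porter goes back to the loading dock alone.  [the loading dock: the lizard, the mantis, the moth, the toad | the warehouse floor: the finch, the frog]
3. Porter goes to the warehouse floor with the lizard and the toad.  [the loading dock: the mantis, the moth | the warehouse floor: the finch, the frog, the lizard, the toad]
4. Porter goes back to the loading dock alone.  [the loading dock: the mantis, the moth | the warehouse floor: the finch, the frog, the lizard, the toad]
5. Porter goes to the warehouse floor with the mantis and the moth.  [the loading dock: — | the warehouse floor: the finch, the frog, the lizard, the mantis, the moth, the toad]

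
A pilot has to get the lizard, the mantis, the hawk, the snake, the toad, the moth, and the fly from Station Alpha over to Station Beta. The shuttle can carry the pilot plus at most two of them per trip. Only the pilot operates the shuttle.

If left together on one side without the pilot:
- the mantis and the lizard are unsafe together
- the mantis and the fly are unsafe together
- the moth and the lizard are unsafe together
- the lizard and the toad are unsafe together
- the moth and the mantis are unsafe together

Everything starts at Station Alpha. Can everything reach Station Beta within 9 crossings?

Counting alone: the pilot can take at most 2 across per trip to Station Beta, so moving all 7 needs at least 4 loaded trips out, with a return between consecutive ones — at least 7 crossings.
The safety rule pushes this higher. Following every safe sequence of crossings, the most of the 7 that can be at Station Beta as the shuttle arrives there on crossings 7, 9 is 5, 6 respectively — never all 7.
So the move cannot be finished within 9 crossings. (The shortest complete plan takes 11:)
1. Pilot goes to Station Beta with the lizard and the mantis.  [Station Alpha: the fly, the hawk, the moth, the snake, the toad | Station Beta: the lizard, the mantis]
2. Pilot goes back to Station Alpha with the lizard.  [Station Alpha: the fly, the hawk, the lizard, the moth, the snake, the toad | Station Beta: the mantis]
3. Pilot goes to Station Beta with the hawk and the lizard.  [Station Alpha: the fly, the moth, the snake, the toad | Station Beta: the hawk, the lizard, the mantis]
4. Pilot goes back to Station Alpha with the lizard.  [Station Alpha: the fly, the lizard, the moth, the snake, the toad | Station Beta: the hawk, the mantis]
5. Pilot goes to Station Beta with the lizard and the snake.  [Station Alpha: the fly, the moth, the toad | Station Beta: the hawk, the lizard, the mantis, the snake]
6. Pilot goes back to Station Alpha with the lizard.  [Station Alpha: the fly, the lizard, the moth, the toad | Station Beta: the hawk, the mantis, the snake]
7. Pilot goes to Station Beta with the lizard and the toad.  [Station Alpha: the fly, the moth | Station Beta: the hawk, the lizard, the mantis, the snake, the toad]
8. Pilot goes back to Station Alpha with the lizard.  [Station Alpha: the fly, the lizard, the moth | Station Beta: the hawk, the mantis, the snake, the toad]
9. Pilot goes to Station Beta with the fly and the moth.  [Station Alpha: the lizard | Station Beta: the fly, the hawk, the mantis, the moth, the snake, the toad]
10. Pilot goes back to Station Alpha with the mantis.  [Station Alpha: the lizard, the mantis | Station Beta: the fly, the hawk, the moth, the snake, the toad]
11. Pilot goes to Station Beta with the lizard and the mantis.  [Station Alpha: — | Station Beta: the fly, the hawk, the lizard, the mantis, the moth, the snake, the toad]

No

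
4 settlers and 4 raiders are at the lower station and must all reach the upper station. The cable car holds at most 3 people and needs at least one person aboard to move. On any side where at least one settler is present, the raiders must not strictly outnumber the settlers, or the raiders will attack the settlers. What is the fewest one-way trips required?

9

Counting alone: each trip to the upper station takes at most 3 across and each return brings at least 1 back, so after t trips out (and t−1 returns) at most 3t − (t−1) of the 8 are across; that first reaches 8 at t = 4, so at least 7 crossings are needed.
The safety rule pushes this higher. Following every safe sequence of crossings, the most of the 8 that can be at the upper station as the cable car arrives there on crossing 7 is 7 — never all 8.
So no plan with fewer than 9 crossings exists, and this one achieves 9:
1. 2 raiders → the upper station.  (the lower station: 4S 2R; the upper station: 0S 2R)
2. 1 raider ← the lower station.  (the lower station: 4S 3R; the upper station: 0S 1R)
3. 3 raiders → the upper station.  (the lower station: 4S 0R; the upper station: 0S 4R)
4. 1 raider ← the lower station.  (the lower station: 4S 1R; the upper station: 0S 3R)
5. 3 settlers → the upper station.  (the lower station: 1S 1R; the upper station: 3S 3R)
6. 1 settler and 1 raider ← the lower station.  (the lower station: 2S 2R; the upper station: 2S 2R)
7. 2 settlers → the upper station.  (the lower station: 0S 2R; the upper station: 4S 2R)
8. 1 raider ← the lower station.  (the lower station: 0S 3R; the upper station: 4S 1R)
9. 3 raiders → the upper station.  (the lower station: 0S 0R; the upper station: 4S 4R)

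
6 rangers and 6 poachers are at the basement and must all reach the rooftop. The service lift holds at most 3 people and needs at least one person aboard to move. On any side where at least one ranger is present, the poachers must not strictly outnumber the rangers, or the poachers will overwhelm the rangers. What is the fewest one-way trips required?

Following every safe sequence of crossings from the start, the most of the 12 that can be at the rooftop as the service lift arrives there on crossings 1, 3, 5 is 3, 5, 6 respectively; the best ever achieved is 6 of 12.
From crossing 7 on, no configuration arises that was not already reachable earlier: only 17 distinct safe configurations (who is on which side, and where the service lift is) can ever be reached, none of them has everyone across, and every continuation just revisits them. They are: 0 rangers + 0 poachers across (service lift back at the start); 0 rangers + 1 poacher across (service lift there); 0 rangers + 1 poacher across (service lift back at the start); 0 rangers + 2 poachers across (service lift there); 0 rangers + 2 poachers across (service lift back at the start); 0 rangers + 3 poachers across (service lift there); 0 rangers + 3 poachers across (service lift back at the start); 0 rangers + 4 poachers across (service lift there); 0 rangers + 4 poachers across (service lift back at the start); 0 rangers + 5 poachers across (service lift there); 0 rangers + 5 poachers across (service lift back at the start); 0 rangers + 6 poachers across (service lift there); 1 ranger + 1 poacher across (service lift there); 1 ranger + 1 poacher across (service lift back at the start); 2 rangers + 2 poachers across (service lift there); 2 rangers + 2 poachers across (service lift back at the start); 3 rangers + 3 poachers across (service lift there). So no valid plan exists.

impossible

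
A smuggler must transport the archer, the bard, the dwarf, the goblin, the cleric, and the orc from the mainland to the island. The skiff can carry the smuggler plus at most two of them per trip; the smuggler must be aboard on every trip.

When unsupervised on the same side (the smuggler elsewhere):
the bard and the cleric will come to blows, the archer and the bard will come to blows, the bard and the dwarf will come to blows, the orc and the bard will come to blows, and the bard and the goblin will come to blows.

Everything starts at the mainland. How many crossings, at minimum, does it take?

Counting alone: the smuggler can take at most 2 across per trip to the island, so moving all 6 needs at least 3 loaded trips out, with a return between consecutive ones — at least 5 crossings.
The safety rule pushes this higher. Following every safe sequence of crossings, the most of the 6 that can be at the island as the skiff arrives there on crossings 5, 7 is 4, 5 respectively — never all 6.
So no plan with fewer than 9 crossings exists, and this one achieves 9:
1. Smuggler goes to the island with the bard.  [the mainland: the archer, the cleric, the dwarf, the goblin, the orc | the island: the bard]
2. Smuggler goes back to the mainland alone.  [the mainland: the archer, the cleric, the dwarf, the goblin, the orc | the island: the bard]
3. Smuggler goes to the island with the archer and the dwarf.  [the mainland: the cleric, the goblin, the orc | the island: the archer, the bard, the dwarf]
4. Smuggler goes back to the mainland with the bard.  [the mainland: the bard, the cleric, the goblin, the orc | the island: the archer, the dwarf]
5. Smuggler goes to the island with the bard and the goblin.  [the mainland: the cleric, the orc | the island: the archer, the bard, the dwarf, the goblin]
6. Smuggler goes back to the mainland with the bard.  [the mainland: the bard, the cleric, the orc | the island: the archer, the dwarf, the goblin]
7. Smuggler goes to the island with the bard and the cleric.  [the mainland: the orc | the island: the archer, the bard, the cleric, the dwarf, the goblin]
8. Smuggler goes back to the mainland with the bard.  [the mainland: the bard, the orc | the island: the archer, the cleric, the dwarf, the goblin]
9. Smuggler goes to the island with the bard and the orc.  [the mainland: — | the island: the archer, the bard, the cleric, the dwarf, the goblin, the orc]

9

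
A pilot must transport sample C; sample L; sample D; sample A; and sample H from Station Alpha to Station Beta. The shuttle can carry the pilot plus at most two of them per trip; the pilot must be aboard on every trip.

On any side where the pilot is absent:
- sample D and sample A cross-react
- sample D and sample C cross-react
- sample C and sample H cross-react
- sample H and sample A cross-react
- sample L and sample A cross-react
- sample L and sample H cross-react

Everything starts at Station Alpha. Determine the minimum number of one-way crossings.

impossible

Whatever the first load, the items left behind include a forbidden pair without the pilot. No opening move is safe, so no plan exists.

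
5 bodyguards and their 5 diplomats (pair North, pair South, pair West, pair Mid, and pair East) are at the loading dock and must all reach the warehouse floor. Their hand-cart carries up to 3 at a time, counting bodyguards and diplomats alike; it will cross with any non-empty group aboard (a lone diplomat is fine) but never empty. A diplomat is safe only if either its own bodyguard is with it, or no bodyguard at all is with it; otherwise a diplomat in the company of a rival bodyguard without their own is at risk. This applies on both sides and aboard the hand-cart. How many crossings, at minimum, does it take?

11

Counting alone: each trip to the warehouse floor takes at most 3 across and each return brings at least 1 back, so after t trips out (and t−1 returns) at most 3t − (t−1) of the 10 are across; that first reaches 10 at t = 5, so at least 9 crossings are needed.
The safety rule pushes this higher. Following every safe sequence of crossings, the most of the 10 that can be at the warehouse floor as the hand-cart arrives there on crossing 9 is 9 — never all 10.
So no plan with fewer than 11 crossings exists, and this one achieves 11:
1. bodyguard North and diplomat North cross → the warehouse floor.
2. bodyguard North crosses ← the loading dock.
3. diplomat Mid, diplomat South, and diplomat West cross → the warehouse floor.
4. diplomat North crosses ← the loading dock.
5. bodyguard Mid, bodyguard South, and bodyguard West cross → the warehouse floor.
6. bodyguard South and diplomat South cross ← the loading dock.
7. bodyguard East, bodyguard North, and bodyguard South cross → the warehouse floor.
8. diplomat West crosses ← the loading dock.
9. diplomat North and diplomat South cross → the warehouse floor.
10. diplomat North crosses ← the loading dock.
11. diplomat East, diplomat North, and diplomat West cross → the warehouse floor.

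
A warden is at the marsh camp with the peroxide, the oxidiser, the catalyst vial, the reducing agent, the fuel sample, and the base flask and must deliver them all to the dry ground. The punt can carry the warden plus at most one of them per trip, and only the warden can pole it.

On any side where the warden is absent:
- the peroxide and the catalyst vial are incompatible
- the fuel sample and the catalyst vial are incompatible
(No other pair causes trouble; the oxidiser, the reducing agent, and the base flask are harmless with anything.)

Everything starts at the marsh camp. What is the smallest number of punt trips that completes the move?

Counting alone: the warden can take at most 1 across per trip to the dry ground, so moving all 6 needs at least 6 loaded trips out, with a return between consecutive ones — at least 11 crossings.
The safety rule pushes this higher. Following every safe sequence of crossings, the most of the 6 that can be at the dry ground as the punt arrives there on crossing 11 is 5 — never all 6.
So no plan with fewer than 13 crossings exists, and this one achieves 13:
1. Warden goes to the dry ground with the catalyst vial.
2. Warden goes back to the marsh camp alone.
3. Warden goes to the dry ground with the peroxide.
4. Warden goes back to the marsh camp with the catalyst vial.
5. Warden goes to the dry ground with the fuel sample.
6. Warden goes back to the marsh camp alone.
7. Warden goes to the dry ground with the oxidiser.
8. Warden goes back to the marsh camp alone.
9. Warden goes to the dry ground with the reducing agent.
10. Warden goes back to the marsh camp alone.
11. Warden goes to the dry ground with the base flask.
12. Warden goes back to the marsh camp alone.
13. Warden goes to the dry ground with the catalyst vial.

13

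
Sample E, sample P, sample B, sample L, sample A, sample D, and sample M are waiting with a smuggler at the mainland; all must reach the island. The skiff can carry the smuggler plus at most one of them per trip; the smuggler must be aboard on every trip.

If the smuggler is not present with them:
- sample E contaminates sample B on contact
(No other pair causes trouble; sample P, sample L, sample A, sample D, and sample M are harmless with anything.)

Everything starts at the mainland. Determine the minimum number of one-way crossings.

13

Counting alone: the smuggler can take at most 1 across per trip to the island, so moving all 7 needs at least 7 loaded trips out, with a return between consecutive ones — at least 13 crossings.
The plan below uses exactly 13 crossings, so it is optimal:
1. Smuggler goes to the island with sample E.  [the mainland: sample A, sample B, sample D, sample L, sample M, sample P | the island: sample E]
2. Smuggler goes back to the mainland alone.  [the mainland: sample A, sample B, sample D, sample L, sample M, sample P | the island: sample E]
3. Smuggler goes to the island with sample P.  [the mainland: sample A, sample B, sample D, sample L, sample M | the island: sample E, sample P]
4. Smuggler goes back to the mainland alone.  [the mainland: sample A, sample B, sample D, sample L, sample M | the island: sample E, sample P]
5. Smuggler goes to the island with sample L.  [the mainland: sample A, sample B, sample D, sample M | the island: sample E, sample L, sample P]
6. Smuggler goes back to the mainland alone.  [the mainland: sample A, sample B, sample D, sample M | the island: sample E, sample L, sample P]
7. Smuggler goes to the island with sample A.  [the mainland: sample B, sample D, sample M | the island: sample A, sample E, sample L, sample P]
8. Smuggler goes back to the mainland alone.  [the mainland: sample B, sample D, sample M | the island: sample A, sample E, sample L, sample P]
9. Smuggler goes to the island with sample D.  [the mainland: sample B, sample M | the island: sample A, sample D, sample E, sample L, sample P]
10. Smuggler goes back to the mainland alone.  [the mainland: sample B, sample M | the island: sample A, sample D, sample E, sample L, sample P]
11. Smuggler goes to the island with sample M.  [the mainland: sample B | the island: sample A, sample D, sample E, sample L, sample M, sample P]
12. Smuggler goes back to the mainland alone.  [the mainland: sample B | the island: sample A, sample D, sample E, sample L, sample M, sample P]
13. Smuggler goes to the island with sample B.  [the mainland: — | the island: sample A, sample B, sample D, sample E, sample L, sample M, sample P]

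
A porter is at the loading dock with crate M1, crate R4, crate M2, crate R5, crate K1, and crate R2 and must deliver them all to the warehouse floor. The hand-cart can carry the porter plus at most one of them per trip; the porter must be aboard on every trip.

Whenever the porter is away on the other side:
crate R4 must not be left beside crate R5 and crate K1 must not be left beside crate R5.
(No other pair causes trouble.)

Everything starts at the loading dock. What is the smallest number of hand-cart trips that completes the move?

Counting alone: the porter can take at most 1 across per trip to the warehouse floor, so moving all 6 needs at least 6 loaded trips out, with a return between consecutive ones — at least 11 crossings.
The safety rule pushes this higher. Following every safe sequence of crossings, the most of the 6 that can be at the warehouse floor as the hand-cart arrives there on crossing 11 is 5 — never all 6.
So no plan with fewer than 13 crossings exists, and this one achieves 13:
1. Porter goes to the warehouse floor with crate R5.  [the loading dock: crate K1, crate M1, crate M2, crate R2, crate R4 | the warehouse floor: crate R5]
2. Porter goes back to the loading dock alone.  [the loading dock: crate K1, crate M1, crate M2, crate R2, crate R4 | the warehouse floor: crate R5]
3. Porter goes to the warehouse floor with crate M1.  [the loading dock: crate K1, crate M2, crate R2, crate R4 | the warehouse floor: crate M1, crate R5]
4. Porter goes back to the loading dock alone.  [the loading dock: crate K1, crate M2, crate R2, crate R4 | the warehouse floor: crate M1, crate R5]
5. Porter goes to the warehouse floor with crate R4.  [the loading dock: crate K1, crate M2, crate R2 | the warehouse floor: crate M1, crate R4, crate R5]
6. Porter goes back to the loading dock with crate R5.  [the loading dock: crate K1, crate M2, crate R2, crate R5 | the warehouse floor: crate M1, crate R4]
7. Porter goes to the warehouse floor with crate K1.  [the loading dock: crate M2, crate R2, crate R5 | the warehouse floor: crate K1, crate M1, crate R4]
8. Porter goes back to the loading dock alone.  [the loading dock: crate M2, crate R2, crate R5 | the warehouse floor: crate K1, crate M1, crate R4]
9. Porter goes to the warehouse floor with crate M2.  [the loading dock: crate R2, crate R5 | the warehouse floor: crate K1, crate M1, crate M2, crate R4]
10. Porter goes back to the loading dock alone.  [the loading dock: crate R2, crate R5 | the warehouse floor: crate K1, crate M1, crate M2, crate R4]
11. Porter goes to the warehouse floor with crate R2.  [the loading dock: crate R5 | the warehouse floor: crate K1, crate M1, crate M2, crate R2, crate R4]
12. Porter goes back to the loading dock alone.  [the loading dock: crate R5 | the warehouse floor: crate K1, crate M1, crate M2, crate R2, crate R4]
13. Porter goes to the warehouse floor with crate R5.  [the loading dock: — | the warehouse floor: crate K1, crate M1, crate M2, crate R2, crate R4, crate R5]

13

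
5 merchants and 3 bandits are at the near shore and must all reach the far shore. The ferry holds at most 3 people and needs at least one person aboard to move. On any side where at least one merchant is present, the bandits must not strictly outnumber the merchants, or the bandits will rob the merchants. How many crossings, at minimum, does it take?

7

Counting alone: each trip to the far shore takes at most 3 across and each return brings at least 1 back, so after t trips out (and t−1 returns) at most 3t − (t−1) of the 8 are across; that first reaches 8 at t = 4, so at least 7 crossings are needed.
The plan below uses exactly 7 crossings, so it is optimal:
1. 2 bandits → the far shore.  (the near shore: 5M 1B; the far shore: 0M 2B)
2. 1 bandit ← the near shore.  (the near shore: 5M 2B; the far shore: 0M 1B)
3. 2 merchants and 1 bandit → the far shore.  (the near shore: 3M 1B; the far shore: 2M 2B)
4. 1 bandit ← the near shore.  (the near shore: 3M 2B; the far shore: 2M 1B)
5. 1 merchant and 2 bandits → the far shore.  (the near shore: 2M 0B; the far shore: 3M 3B)
6. 1 bandit ← the near shore.  (the near shore: 2M 1B; the far shore: 3M 2B)
7. 2 merchants and 1 bandit → the far shore.  (the near shore: 0M 0B; the far shore: 5M 3B)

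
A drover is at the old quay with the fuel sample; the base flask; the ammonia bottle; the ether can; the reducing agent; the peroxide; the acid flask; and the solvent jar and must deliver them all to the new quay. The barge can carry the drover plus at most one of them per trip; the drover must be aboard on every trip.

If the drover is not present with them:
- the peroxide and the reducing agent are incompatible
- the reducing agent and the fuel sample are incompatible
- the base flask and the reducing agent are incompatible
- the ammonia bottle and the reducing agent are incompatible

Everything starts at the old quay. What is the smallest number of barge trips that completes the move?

impossible

Following every safe sequence of crossings from the start, the most of the 8 that can be at the new quay as the barge arrives there on crossings 1, 3, 5, 7, 9 is 1, 2, 3, 4, 5 respectively; the best ever achieved is 5 of 8.
From crossing 11 on, no configuration arises that was not already reachable earlier: only 88 distinct safe configurations (who is on which side, and where the barge is) can ever be reached, none of them has everyone across, and every continuation just revisits them. So no valid plan exists.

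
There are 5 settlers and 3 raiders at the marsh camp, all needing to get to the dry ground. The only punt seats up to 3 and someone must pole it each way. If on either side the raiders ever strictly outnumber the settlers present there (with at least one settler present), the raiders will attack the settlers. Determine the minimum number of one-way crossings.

Counting alone: each trip to the dry ground takes at most 3 across and each return brings at least 1 back, so after t trips out (and t−1 returns) at most 3t − (t−1) of the 8 are across; that first reaches 8 at t = 4, so at least 7 crossings are needed.
The plan below uses exactly 7 crossings, so it is optimal:
1. 2 raiders → the dry ground.  (the marsh camp: 5S 1R; the dry ground: 0S 2R)
2. 1 raider ← the marsh camp.  (the marsh camp: 5S 2R; the dry ground: 0S 1R)
3. 2 settlers and 1 raider → the dry ground.  (the marsh camp: 3S 1R; the dry ground: 2S 2R)
4. 1 raider ← the marsh camp.  (the marsh camp: 3S 2R; the dry ground: 2S 1R)
5. 1 settler and 2 raiders → the dry ground.  (the marsh camp: 2S 0R; the dry ground: 3S 3R)
6. 1 raider ← the marsh camp.  (the marsh camp: 2S 1R; the dry ground: 3S 2R)
7. 2 settlers and 1 raider → the dry ground.  (the marsh camp: 0S 0R; the dry ground: 5S 3R)

7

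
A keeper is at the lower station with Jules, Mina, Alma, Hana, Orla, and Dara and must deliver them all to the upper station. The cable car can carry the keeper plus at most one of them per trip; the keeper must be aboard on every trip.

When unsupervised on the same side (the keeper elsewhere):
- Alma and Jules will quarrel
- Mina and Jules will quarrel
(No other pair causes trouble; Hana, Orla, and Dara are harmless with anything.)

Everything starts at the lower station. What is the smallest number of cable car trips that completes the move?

Counting alone: the keeper can take at most 1 across per trip to the upper station, so moving all 6 needs at least 6 loaded trips out, with a return between consecutive ones — at least 11 crossings.
The safety rule pushes this higher. Following every safe sequence of crossings, the most of the 6 that can be at the upper station as the cable car arrives there on crossing 11 is 5 — never all 6.
So no plan with fewer than 13 crossings exists, and this one achieves 13:
1. Keeper goes to the upper station with Jules.  [the lower station: Alma, Dara, Hana, Mina, Orla | the upper station: Jules]
2. Keeper goes back to the lower station alone.  [the lower station: Alma, Dara, Hana, Mina, Orla | the upper station: Jules]
3. Keeper goes to the upper station with Mina.  [the lower station: Alma, Dara, Hana, Orla | the upper station: Jules, Mina]
4. Keeper goes back to the lower station with Jules.  [the lower station: Alma, Dara, Hana, Jules, Orla | the upper station: Mina]
5. Keeper goes to the upper station with Alma.  [the lower station: Dara, Hana, Jules, Orla | the upper station: Alma, Mina]
6. Keeper goes back to the lower station alone.  [the lower station: Dara, Hana, Jules, Orla | the upper station: Alma, Mina]
7. Keeper goes to the upper station with Hana.  [the lower station: Dara, Jules, Orla | the upper station: Alma, Hana, Mina]
8. Keeper goes back to the lower station alone.  [the lower station: Dara, Jules, Orla | the upper station: Alma, Hana, Mina]
9. Keeper goes to the upper station with Orla.  [the lower station: Dara, Jules | the upper station: Alma, Hana, Mina, Orla]
10. Keeper goes back to the lower station alone.  [the lower station: Dara, Jules | the upper station: Alma, Hana, Mina, Orla]
11. Keeper goes to the upper station with Dara.  [the lower station: Jules | the upper station: Alma, Dara, Hana, Mina, Orla]
12. Keeper goes back to the lower station alone.  [the lower station: Jules | the upper station: Alma, Dara, Hana, Mina, Orla]
13. Keeper goes to the upper station with Jules.  [the lower station: — | the upper station: Alma, Dara, Hana, Jules, Mina, Orla]

13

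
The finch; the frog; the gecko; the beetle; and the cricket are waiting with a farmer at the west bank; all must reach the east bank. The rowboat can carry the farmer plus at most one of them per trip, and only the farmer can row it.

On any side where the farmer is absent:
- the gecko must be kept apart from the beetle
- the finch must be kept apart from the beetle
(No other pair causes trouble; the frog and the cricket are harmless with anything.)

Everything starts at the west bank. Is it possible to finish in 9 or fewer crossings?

No

Counting alone: the farmer can take at most 1 across per trip to the east bank, so moving all 5 needs at least 5 loaded trips out, with a return between consecutive ones — at least 9 crossings.
The safety rule pushes this higher. Following every safe sequence of crossings, the most of the 5 that can be at the east bank as the rowboat arrives there on crossing 9 is 4 — never all 5.
So the move cannot be finished within 9 crossings. (The shortest complete plan takes 11:)
1. Farmer goes to the east bank with the beetle.  [the west bank: the cricket, the finch, the frog, the gecko | the east bank: the beetle]
2. Farmer goes back to the west bank alone.  [the west bank: the cricket, the finch, the frog, the gecko | the east bank: the beetle]
3. Farmer goes to the east bank with the finch.  [the west bank: the cricket, the frog, the gecko | the east bank: the beetle, the finch]
4. Farmer goes back to the west bank with the beetle.  [the west bank: the beetle, the cricket, the frog, the gecko | the east bank: the finch]
5. Farmer goes to the east bank with the gecko.  [the west bank: the beetle, the cricket, the frog | the east bank: the finch, the gecko]
6. Farmer goes back to the west bank alone.  [the west bank: the beetle, the cricket, the frog | the east bank: the finch, the gecko]
7. Farmer goes to the east bank with the frog.  [the west bank: the beetle, the cricket | the east bank: the finch, the frog, the gecko]
8. Farmer goes back to the west bank alone.  [the west bank: the beetle, the cricket | the east bank: the finch, the frog, the gecko]
9. Farmer goes to the east bank with the cricket.  [the west bank: the beetle | the east bank: the cricket, the finch, the frog, the gecko]
10. Farmer goes back to the west bank alone.  [the west bank: the beetle | the east bank: the cricket, the finch, the frog, the gecko]
11. Farmer goes to the east bank with the beetle.  [the west bank: — | the east bank: the beetle, the cricket, the finch, the frog, the gecko]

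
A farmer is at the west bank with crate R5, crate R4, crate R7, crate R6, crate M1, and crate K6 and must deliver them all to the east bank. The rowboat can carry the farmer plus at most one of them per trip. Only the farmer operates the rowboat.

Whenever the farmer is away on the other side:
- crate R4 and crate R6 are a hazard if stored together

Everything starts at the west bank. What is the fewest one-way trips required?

Counting alone: the farmer can take at most 1 across per trip to the east bank, so moving all 6 needs at least 6 loaded trips out, with a return between consecutive ones — at least 11 crossings.
The plan below uses exactly 11 crossings, so it is optimal:
1. Farmer goes to the east bank with crate R4.
2. Farmer goes back to the west bank alone.
3. Farmer goes to the east bank with crate R5.
4. Farmer goes back to the west bank alone.
5. Farmer goes to the east bank with crate R7.
6. Farmer goes back to the west bank alone.
7. Farmer goes to the east bank with crate M1.
8. Farmer goes back to the west bank alone.
9. Farmer goes to the east bank with crate K6.
10. Farmer goes back to the west bank alone.
11. Farmer goes to the east bank with crate R6.

11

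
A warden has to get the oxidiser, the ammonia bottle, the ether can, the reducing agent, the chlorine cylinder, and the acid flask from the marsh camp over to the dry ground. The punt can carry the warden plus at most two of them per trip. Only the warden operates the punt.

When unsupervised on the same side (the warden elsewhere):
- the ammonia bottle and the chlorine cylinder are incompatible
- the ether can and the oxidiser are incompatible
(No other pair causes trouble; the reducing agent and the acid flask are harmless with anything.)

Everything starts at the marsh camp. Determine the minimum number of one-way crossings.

5

Counting alone: the warden can take at most 2 across per trip to the dry ground, so moving all 6 needs at least 3 loaded trips out, with a return between consecutive ones — at least 5 crossings.
The plan below uses exactly 5 crossings, so it is optimal:
1. Warden goes to the dry ground with the ammonia bottle and the oxidiser.  [the marsh camp: the acid flask, the chlorine cylinder, the ether can, the reducing agent | the dry ground: the ammonia bottle, the oxidiser]
2. Warden goes back to the marsh camp alone.  [the marsh camp: the acid flask, the chlorine cylinder, the ether can, the reducing agent | the dry ground: the ammonia bottle, the oxidiser]
3. Warden goes to the dry ground with the acid flask and the reducing agent.  [the marsh camp: the chlorine cylinder, the ether can | the dry ground: the acid flask, the ammonia bottle, the oxidiser, the reducing agent]
4. Warden goes back to the marsh camp alone.  [the marsh camp: the chlorine cylinder, the ether can | the dry ground: the acid flask, the ammonia bottle, the oxidiser, the reducing agent]
5. Warden goes to the dry ground with the chlorine cylinder and the ether can.  [the marsh camp: — | the dry ground: the acid flask, the ammonia bottle, the chlorine cylinder, the ether can, the oxidiser, the reducing agent]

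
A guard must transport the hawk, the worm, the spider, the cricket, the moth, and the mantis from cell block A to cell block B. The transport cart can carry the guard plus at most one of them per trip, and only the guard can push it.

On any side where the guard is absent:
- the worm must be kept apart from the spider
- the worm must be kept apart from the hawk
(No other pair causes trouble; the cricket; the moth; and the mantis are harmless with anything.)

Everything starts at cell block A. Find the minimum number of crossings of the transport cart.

13

Counting alone: the guard can take at most 1 across per trip to cell block B, so moving all 6 needs at least 6 loaded trips out, with a return between consecutive ones — at least 11 crossings.
The safety rule pushes this higher. Following every safe sequence of crossings, the most of the 6 that can be at cell block B as the transport cart arrives there on crossing 11 is 5 — never all 6.
So no plan with fewer than 13 crossings exists, and this one achieves 13:
1. Guard goes to cell block B with the worm.
2. Guard goes back to cell block A alone.
3. Guard goes to cell block B with the hawk.
4. Guard goes back to cell block A with the worm.
5. Guard goes to cell block B with the spider.
6. Guard goes back to cell block A alone.
7. Guard goes to cell block B with the cricket.
8. Guard goes back to cell block A alone.
9. Guard goes to cell block B with the moth.
10. Guard goes back to cell block A alone.
11. Guard goes to cell block B with the mantis.
12. Guard goes back to cell block A alone.
13. Guard goes to cell block B with the worm.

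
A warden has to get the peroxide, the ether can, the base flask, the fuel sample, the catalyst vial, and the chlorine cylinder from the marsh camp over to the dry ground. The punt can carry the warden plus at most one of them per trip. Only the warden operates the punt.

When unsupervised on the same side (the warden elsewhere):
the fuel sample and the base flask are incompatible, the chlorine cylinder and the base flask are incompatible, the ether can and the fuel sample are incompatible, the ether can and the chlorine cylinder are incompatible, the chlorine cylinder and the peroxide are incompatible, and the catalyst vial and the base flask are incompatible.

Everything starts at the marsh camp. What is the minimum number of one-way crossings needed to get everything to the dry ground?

impossible

Whatever the first load, the items left behind include a forbidden pair without the warden. No opening move is safe, so no plan exists.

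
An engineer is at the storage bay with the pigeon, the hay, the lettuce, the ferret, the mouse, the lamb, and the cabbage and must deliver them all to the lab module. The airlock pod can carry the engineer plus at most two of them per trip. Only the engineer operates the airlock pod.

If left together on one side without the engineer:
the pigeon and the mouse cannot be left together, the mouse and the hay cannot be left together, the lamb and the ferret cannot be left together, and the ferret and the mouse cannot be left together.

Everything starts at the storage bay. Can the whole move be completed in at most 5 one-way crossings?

Counting alone: the engineer can take at most 2 across per trip to the lab module, so moving all 7 needs at least 4 loaded trips out, with a return between consecutive ones — at least 7 crossings.
Since 5 < 7, 5 crossings cannot be enough. (The shortest complete plan in fact takes 7:)
1. Engineer goes to the lab module with the ferret and the mouse.
2. Engineer goes back to the storage bay with the mouse.
3. Engineer goes to the lab module with the hay and the pigeon.
4. Engineer goes back to the storage bay alone.
5. Engineer goes to the lab module with the cabbage and the lettuce.
6. Engineer goes back to the storage bay alone.
7. Engineer goes to the lab module with the lamb and the mouse.

No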